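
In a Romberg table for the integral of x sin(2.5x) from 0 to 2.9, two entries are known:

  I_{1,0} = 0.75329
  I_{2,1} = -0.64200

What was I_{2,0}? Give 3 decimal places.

-0.293

From I_{2,1} = (4·I_{2,0} − I_{1,0})/3, solve for I_{2,0}:
4·I_{2,0} = 3·(-0.64200) + 0.75329 = -1.17271
I_{2,0} = -0.29318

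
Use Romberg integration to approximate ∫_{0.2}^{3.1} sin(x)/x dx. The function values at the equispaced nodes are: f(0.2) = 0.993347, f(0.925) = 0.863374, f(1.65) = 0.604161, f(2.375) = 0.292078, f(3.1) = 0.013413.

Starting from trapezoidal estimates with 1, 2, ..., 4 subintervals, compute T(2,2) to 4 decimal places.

T(0,0) (trapezoid, 1 panel, h=2.9000): 1.459802
T(1,0) (trapezoid, 2 panels, h=1.4500): 1.605934
T(2,0) (trapezoid, 4 panels, h=0.7250): 1.640670
T(1,1) = 1.605934 + (1.605934 − 1.459802)/3 = 1.654645
T(2,1) = 1.640670 + (1.640670 − 1.605934)/3 = 1.652249
T(2,2) = 1.652249 + (1.652249 − 1.654645)/15 = 1.652089

1.6521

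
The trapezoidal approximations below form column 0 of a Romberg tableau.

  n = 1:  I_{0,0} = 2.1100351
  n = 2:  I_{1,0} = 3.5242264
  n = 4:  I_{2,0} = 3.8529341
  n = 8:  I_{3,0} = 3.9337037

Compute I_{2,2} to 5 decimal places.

3.96030

Richardson extrapolation on the trapezoidal column (denominator 4−1=3):
I_{1,1} = (4·3.5242264 − 2.1100351) / 3 = 3.9956235
I_{2,1} = 3.8529341 + (3.8529341 − 3.5242264)/3 = 3.9625033
I_{2,2} = 3.9625033 + (3.9625033 − 3.9956235)/15 = 3.9602953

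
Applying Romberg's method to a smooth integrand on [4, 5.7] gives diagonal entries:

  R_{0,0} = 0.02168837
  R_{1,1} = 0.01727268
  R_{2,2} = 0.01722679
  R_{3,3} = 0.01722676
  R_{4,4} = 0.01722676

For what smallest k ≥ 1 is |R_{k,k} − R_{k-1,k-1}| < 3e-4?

|R_{1,1} − R_{0,0}| = 0.00441569 ≥ 3e-4
|R_{2,2} − R_{1,1}| = 0.00004589 < 3e-4

k = 2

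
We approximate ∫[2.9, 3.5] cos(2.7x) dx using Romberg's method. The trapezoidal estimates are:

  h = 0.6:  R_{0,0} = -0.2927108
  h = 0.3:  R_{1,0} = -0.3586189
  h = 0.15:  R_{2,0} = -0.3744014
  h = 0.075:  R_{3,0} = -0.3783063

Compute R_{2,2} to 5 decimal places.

Richardson extrapolation on the trapezoidal column (denominator 4−1=3):
R_{1,1} = -0.3586189 + (-0.3586189 − (-0.2927108))/3 = -0.3805883
R_{2,1} = -0.3744014 + (-0.3744014 − (-0.3586189))/3 = -0.3796622
R_{2,2} = -0.3796622 + (-0.3796622 − (-0.3805883))/15 = -0.3796005

-0.37960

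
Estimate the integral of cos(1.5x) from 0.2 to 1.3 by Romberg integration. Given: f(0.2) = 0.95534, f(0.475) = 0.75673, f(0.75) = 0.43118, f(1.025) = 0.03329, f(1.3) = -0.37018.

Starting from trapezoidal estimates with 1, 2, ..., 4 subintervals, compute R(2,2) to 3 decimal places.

R(0,0) (trapezoid, 1 panel, h=1.1000): 0.32184
R(1,0) (trapezoid, 2 panels, h=0.5500): 0.39807
R(2,0) (trapezoid, 4 panels, h=0.2750): 0.41629
R(1,1) = 0.39807 + (0.39807 − 0.32184)/3 = 0.42348
R(2,1) = 0.41629 + (0.41629 − 0.39807)/3 = 0.42236
R(2,2) = 0.42236 + (0.42236 − 0.42348)/15 = 0.42229

0.422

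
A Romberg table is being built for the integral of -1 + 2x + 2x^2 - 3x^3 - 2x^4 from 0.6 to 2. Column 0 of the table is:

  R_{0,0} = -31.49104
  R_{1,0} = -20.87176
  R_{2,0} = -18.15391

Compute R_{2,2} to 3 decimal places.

-17.242

R_{1,1} = (4·(-20.87176) − (-31.49104)) / 3 = -17.33200
R_{2,1} = -18.15391 + (-18.15391 − (-20.87176))/3 = -17.24796
R_{2,2} = -17.24796 + (-17.24796 − (-17.33200))/15 = -17.24236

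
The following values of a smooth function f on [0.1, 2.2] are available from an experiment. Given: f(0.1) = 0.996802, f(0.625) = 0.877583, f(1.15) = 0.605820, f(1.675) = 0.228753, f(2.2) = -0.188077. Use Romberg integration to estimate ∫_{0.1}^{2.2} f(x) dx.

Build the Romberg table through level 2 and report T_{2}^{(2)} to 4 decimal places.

T_{0}^{(0)} (trapezoid, 1 panel, h=2.1000): 0.849161
T_{1}^{(0)} (trapezoid, 2 panels, h=1.0500): 1.060692
T_{2}^{(0)} (trapezoid, 4 panels, h=0.5250): 1.111172
T_{1}^{(1)} = 1.060692 + (1.060692 − 0.849161)/3 = 1.131202
T_{2}^{(1)} = 1.111172 + (1.111172 − 1.060692)/3 = 1.127999
T_{2}^{(2)} = 1.127999 + (1.127999 − 1.131202)/15 = 1.127785

1.1278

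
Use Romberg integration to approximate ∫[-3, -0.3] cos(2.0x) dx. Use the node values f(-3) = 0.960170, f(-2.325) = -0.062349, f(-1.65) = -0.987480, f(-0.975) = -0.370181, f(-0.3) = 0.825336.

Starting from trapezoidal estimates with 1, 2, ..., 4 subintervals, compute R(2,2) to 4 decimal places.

R(0,0) (trapezoid, 1 panel, h=2.7000): 2.410433
R(1,0) (trapezoid, 2 panels, h=1.3500): -0.127881
R(2,0) (trapezoid, 4 panels, h=0.6750): -0.355898
R(1,1) = -0.127881 + (-0.127881 − 2.410433)/3 = -0.973986
R(2,1) = -0.355898 + (-0.355898 − (-0.127881))/3 = -0.431904
R(2,2) = -0.431904 + (-0.431904 − (-0.973986))/15 = -0.395765

-0.3958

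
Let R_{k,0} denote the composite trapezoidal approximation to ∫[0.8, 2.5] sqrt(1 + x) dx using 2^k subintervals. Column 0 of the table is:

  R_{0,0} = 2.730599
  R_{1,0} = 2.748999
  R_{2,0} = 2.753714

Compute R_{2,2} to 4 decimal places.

2.7553

Richardson extrapolation on the trapezoidal column (denominator 4−1=3):
R_{1,1} = (4·2.748999 − 2.730599) / 3 = 2.755132
R_{2,1} = 2.753714 + (2.753714 − 2.748999)/3 = 2.755286
R_{2,2} = (16·2.755286 − 2.755132) / 15 = 2.755296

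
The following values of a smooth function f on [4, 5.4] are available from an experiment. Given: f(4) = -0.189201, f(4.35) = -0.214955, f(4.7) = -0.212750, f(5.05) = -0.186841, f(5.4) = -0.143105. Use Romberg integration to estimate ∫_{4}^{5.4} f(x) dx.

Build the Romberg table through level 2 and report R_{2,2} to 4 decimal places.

-0.2759

R_{0,0} (trapezoid, 1 panel, h=1.4000): -0.232614
R_{1,0} (trapezoid, 2 panels, h=0.7000): -0.265232
R_{2,0} (trapezoid, 4 panels, h=0.3500): -0.273245
R_{1,1} = -0.265232 + (-0.265232 − (-0.232614))/3 = -0.276105
R_{2,1} = -0.273245 + (-0.273245 − (-0.265232))/3 = -0.275916
R_{2,2} = -0.275916 + (-0.275916 − (-0.276105))/15 = -0.275903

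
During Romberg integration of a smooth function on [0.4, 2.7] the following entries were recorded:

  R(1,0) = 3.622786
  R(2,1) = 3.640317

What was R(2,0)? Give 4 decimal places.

From R(2,1) = (4·R(2,0) − R(1,0))/3, solve for R(2,0):
4·R(2,0) = 3·3.640317 + 3.622786 = 14.543737
R(2,0) = 3.635934

3.6359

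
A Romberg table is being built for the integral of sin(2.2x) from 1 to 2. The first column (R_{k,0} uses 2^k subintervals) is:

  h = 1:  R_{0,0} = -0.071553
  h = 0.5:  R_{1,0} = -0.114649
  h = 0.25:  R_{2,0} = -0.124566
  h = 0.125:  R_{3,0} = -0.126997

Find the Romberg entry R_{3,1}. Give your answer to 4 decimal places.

R_{3,1} = (4·(-0.126997) − (-0.124566)) / 3 = -0.127807

-0.1278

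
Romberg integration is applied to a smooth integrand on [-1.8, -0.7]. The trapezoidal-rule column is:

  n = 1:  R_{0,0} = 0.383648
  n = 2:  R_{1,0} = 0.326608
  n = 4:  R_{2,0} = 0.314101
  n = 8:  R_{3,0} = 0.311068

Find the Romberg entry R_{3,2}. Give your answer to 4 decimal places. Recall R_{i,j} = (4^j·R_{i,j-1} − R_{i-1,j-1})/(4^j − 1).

Richardson extrapolation on the trapezoidal column (denominator 4−1=3):
R_{2,1} = (4·0.314101 − 0.326608) / 3 = 0.309932
R_{3,1} = (4·0.311068 − 0.314101) / 3 = 0.310057
R_{3,2} = (16·0.310057 − 0.309932) / 15 = 0.310065
(Column j=1 coincides with Simpson's rule on the same nodes.)

0.3101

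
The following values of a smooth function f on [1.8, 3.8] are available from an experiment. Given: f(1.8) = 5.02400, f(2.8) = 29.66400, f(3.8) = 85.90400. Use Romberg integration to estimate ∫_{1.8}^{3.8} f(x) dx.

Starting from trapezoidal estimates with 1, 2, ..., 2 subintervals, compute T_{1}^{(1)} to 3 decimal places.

69.861

T_{0}^{(0)} (trapezoid, 1 panel, h=2.0000): 90.92800
T_{1}^{(0)} (trapezoid, 2 panels, h=1.0000): 75.12800
T_{1}^{(1)} = 75.12800 + (75.12800 − 90.92800)/3 = 69.86133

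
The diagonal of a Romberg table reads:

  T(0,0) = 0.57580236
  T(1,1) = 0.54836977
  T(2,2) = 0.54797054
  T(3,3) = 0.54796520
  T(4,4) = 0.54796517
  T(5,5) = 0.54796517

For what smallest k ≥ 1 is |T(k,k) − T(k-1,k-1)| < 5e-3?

|T(1,1) − T(0,0)| = 0.02743259 ≥ 5e-3
|T(2,2) − T(1,1)| = 0.00039923 < 5e-3

k = 2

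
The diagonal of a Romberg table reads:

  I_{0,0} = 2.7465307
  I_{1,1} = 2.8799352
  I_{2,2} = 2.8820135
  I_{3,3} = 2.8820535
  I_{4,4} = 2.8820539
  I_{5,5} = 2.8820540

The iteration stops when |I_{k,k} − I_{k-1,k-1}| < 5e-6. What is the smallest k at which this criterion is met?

|I_{1,1} − I_{0,0}| = 0.1334045 ≥ 5e-6
|I_{2,2} − I_{1,1}| = 0.0020783 ≥ 5e-6
|I_{3,3} − I_{2,2}| = 0.0000400 ≥ 5e-6
|I_{4,4} − I_{3,3}| = 0.0000004 < 5e-6

k = 4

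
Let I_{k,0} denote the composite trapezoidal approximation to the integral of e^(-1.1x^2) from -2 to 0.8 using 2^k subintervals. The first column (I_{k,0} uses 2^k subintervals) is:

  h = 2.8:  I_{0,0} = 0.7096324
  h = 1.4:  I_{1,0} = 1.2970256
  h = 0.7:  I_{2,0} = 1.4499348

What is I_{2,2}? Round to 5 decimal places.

I_{1,1} = (4·1.2970256 − 0.7096324) / 3 = 1.4928233
I_{2,1} = (4·1.4499348 − 1.2970256) / 3 = 1.5009045
I_{2,2} = (16·1.5009045 − 1.4928233) / 15 = 1.5014432

1.50144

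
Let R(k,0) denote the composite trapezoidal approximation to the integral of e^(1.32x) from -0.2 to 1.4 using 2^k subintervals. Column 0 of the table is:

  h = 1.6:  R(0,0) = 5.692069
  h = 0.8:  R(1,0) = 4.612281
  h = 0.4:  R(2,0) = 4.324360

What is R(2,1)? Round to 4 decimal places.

Richardson extrapolation on the trapezoidal column (denominator 4−1=3):
R(2,1) = 4.324360 + (4.324360 − 4.612281)/3 = 4.228386

4.2284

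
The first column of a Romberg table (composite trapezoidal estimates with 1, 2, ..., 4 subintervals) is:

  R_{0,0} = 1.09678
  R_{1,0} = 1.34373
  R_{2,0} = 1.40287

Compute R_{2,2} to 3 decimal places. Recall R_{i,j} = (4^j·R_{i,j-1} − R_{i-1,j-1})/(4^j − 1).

R_{1,1} = (4·1.34373 − 1.09678) / 3 = 1.42605
R_{2,1} = (4·1.40287 − 1.34373) / 3 = 1.42258
R_{2,2} = 1.42258 + (1.42258 − 1.42605)/15 = 1.42235

1.422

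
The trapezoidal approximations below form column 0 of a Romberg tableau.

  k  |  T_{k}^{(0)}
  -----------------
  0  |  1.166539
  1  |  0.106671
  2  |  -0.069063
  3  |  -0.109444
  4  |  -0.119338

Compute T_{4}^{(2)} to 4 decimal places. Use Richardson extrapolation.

T_{3}^{(1)} = -0.109444 + (-0.109444 − (-0.069063))/3 = -0.122904
T_{4}^{(1)} = -0.119338 + (-0.119338 − (-0.109444))/3 = -0.122636
T_{4}^{(2)} = -0.122636 + (-0.122636 − (-0.122904))/15 = -0.122618
(Column j=1 coincides with Simpson's rule on the same nodes.)

-0.1226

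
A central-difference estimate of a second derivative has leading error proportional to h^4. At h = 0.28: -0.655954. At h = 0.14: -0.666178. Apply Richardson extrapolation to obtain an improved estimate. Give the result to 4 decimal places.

Extrapolated value = (16·A(h/2) − A(h)) / (16 − 1)
= (16·(-0.666178) − (-0.655954)) / 15
= -10.002894 / 15 = -0.666860

-0.6669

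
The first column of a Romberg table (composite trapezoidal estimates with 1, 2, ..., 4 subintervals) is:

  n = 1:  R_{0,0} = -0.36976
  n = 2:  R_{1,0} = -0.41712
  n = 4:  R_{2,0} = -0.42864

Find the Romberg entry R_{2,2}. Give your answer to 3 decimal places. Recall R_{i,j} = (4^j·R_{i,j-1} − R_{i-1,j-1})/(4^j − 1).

R_{1,1} = (4·(-0.41712) − (-0.36976)) / 3 = -0.43291
R_{2,1} = -0.42864 + (-0.42864 − (-0.41712))/3 = -0.43248
R_{2,2} = -0.43248 + (-0.43248 − (-0.43291))/15 = -0.43245

-0.432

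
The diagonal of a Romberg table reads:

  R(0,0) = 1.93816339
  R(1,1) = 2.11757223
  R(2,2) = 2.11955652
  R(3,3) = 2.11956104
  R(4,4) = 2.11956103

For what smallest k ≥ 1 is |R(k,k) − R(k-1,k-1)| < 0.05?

|R(1,1) − R(0,0)| = 0.17940884 ≥ 0.05
|R(2,2) − R(1,1)| = 0.00198429 < 0.05

k = 2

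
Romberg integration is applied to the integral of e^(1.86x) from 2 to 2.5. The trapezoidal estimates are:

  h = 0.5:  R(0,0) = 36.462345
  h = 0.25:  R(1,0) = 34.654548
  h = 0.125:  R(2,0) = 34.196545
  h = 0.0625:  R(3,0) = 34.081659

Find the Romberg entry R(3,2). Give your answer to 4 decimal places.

34.0433

Richardson extrapolation on the trapezoidal column (denominator 4−1=3):
R(2,1) = (4·34.196545 − 34.654548) / 3 = 34.043877
R(3,1) = (4·34.081659 − 34.196545) / 3 = 34.043364
R(3,2) = (16·34.043364 − 34.043877) / 15 = 34.043330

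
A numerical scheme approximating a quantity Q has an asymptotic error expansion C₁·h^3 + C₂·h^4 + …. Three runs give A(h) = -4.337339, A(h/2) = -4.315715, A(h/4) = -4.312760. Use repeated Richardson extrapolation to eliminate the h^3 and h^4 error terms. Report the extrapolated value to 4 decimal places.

-4.3123

First eliminate the h^3 term (factor 2^3 = 8):
  B₁ = (8·(-4.315715) − (-4.337339))/7 = -4.312626
  B₂ = (8·(-4.312760) − (-4.315715))/7 = -4.312338
Then eliminate the h^4 term (factor 2^4 = 16):
  (16·(-4.312338) − (-4.312626))/15 = -4.312319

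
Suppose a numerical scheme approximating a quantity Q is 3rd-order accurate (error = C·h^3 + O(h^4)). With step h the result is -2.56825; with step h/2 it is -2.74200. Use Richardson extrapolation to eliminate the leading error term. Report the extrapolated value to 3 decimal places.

Extrapolated value = (8·A(h/2) − A(h)) / (8 − 1)
= (8·(-2.74200) − (-2.56825)) / 7
= -19.36775 / 7 = -2.76682

-2.767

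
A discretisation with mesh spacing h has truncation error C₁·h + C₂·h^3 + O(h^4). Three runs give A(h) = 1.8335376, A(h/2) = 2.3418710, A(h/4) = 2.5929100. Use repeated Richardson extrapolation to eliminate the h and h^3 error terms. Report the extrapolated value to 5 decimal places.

First eliminate the h term (factor 2^1 = 2):
  B₁ = (2·2.3418710 − 1.8335376)/1 = 2.8502044
  B₂ = (2·2.5929100 − 2.3418710)/1 = 2.8439490
Then eliminate the h^3 term (factor 2^3 = 8):
  (8·2.8439490 − 2.8502044)/7 = 2.8430554

2.84306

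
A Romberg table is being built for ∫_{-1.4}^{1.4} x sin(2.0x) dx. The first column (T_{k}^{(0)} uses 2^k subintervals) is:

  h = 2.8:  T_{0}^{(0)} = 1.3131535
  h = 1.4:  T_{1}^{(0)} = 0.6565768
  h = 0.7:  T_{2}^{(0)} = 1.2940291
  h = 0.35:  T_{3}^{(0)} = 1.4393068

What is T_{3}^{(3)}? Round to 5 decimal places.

Richardson extrapolation on the trapezoidal column (denominator 4−1=3):
T_{1}^{(1)} = 0.6565768 + (0.6565768 − 1.3131535)/3 = 0.4377179
T_{2}^{(1)} = (4·1.2940291 − 0.6565768) / 3 = 1.5065132
T_{3}^{(1)} = 1.4393068 + (1.4393068 − 1.2940291)/3 = 1.4877327
T_{2}^{(2)} = (16·1.5065132 − 0.4377179) / 15 = 1.5777662
T_{3}^{(2)} = 1.4877327 + (1.4877327 − 1.5065132)/15 = 1.4864807
T_{3}^{(3)} = (64·1.4864807 − 1.5777662) / 63 = 1.4850317
(Column j=1 coincides with Simpson's rule on the same nodes.)

1.48503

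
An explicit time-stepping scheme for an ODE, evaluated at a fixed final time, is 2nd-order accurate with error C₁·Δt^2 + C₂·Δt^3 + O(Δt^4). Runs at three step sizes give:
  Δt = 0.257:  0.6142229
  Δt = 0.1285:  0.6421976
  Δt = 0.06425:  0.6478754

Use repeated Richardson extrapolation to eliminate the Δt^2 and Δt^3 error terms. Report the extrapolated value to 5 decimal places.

First eliminate the Δt^2 term (factor 2^2 = 4):
  B₁ = (4·0.6421976 − 0.6142229)/3 = 0.6515225
  B₂ = (4·0.6478754 − 0.6421976)/3 = 0.6497680
Then eliminate the Δt^3 term (factor 2^3 = 8):
  (8·0.6497680 − 0.6515225)/7 = 0.6495174

0.64952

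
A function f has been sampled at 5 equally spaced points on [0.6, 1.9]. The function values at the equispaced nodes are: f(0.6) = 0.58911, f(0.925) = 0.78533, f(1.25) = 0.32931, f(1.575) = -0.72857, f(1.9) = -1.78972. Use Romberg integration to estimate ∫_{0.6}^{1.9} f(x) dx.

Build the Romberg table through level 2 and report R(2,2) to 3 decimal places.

R(0,0) (trapezoid, 1 panel, h=1.3000): -0.78040
R(1,0) (trapezoid, 2 panels, h=0.6500): -0.17615
R(2,0) (trapezoid, 4 panels, h=0.3250): -0.06963
R(1,1) = -0.17615 + (-0.17615 − (-0.78040))/3 = 0.02527
R(2,1) = -0.06963 + (-0.06963 − (-0.17615))/3 = -0.03412
R(2,2) = -0.03412 + (-0.03412 − 0.02527)/15 = -0.03808

-0.038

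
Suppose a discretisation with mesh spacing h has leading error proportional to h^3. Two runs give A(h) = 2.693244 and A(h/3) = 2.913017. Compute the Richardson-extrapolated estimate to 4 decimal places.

The leading error scales as h^3; refining by a factor of 3 reduces it by 3^3 = 27.
Extrapolated value = (27·A(h/3) − A(h)) / (27 − 1)
= (27·2.913017 − 2.693244) / 26
= 75.958215 / 26 = 2.921470

2.9215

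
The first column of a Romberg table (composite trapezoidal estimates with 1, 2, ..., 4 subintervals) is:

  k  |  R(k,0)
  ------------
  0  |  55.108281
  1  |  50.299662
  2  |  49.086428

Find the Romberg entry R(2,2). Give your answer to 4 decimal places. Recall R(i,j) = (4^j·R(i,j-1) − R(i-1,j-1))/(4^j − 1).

Richardson extrapolation on the trapezoidal column (denominator 4−1=3):
R(1,1) = (4·50.299662 − 55.108281) / 3 = 48.696789
R(2,1) = 49.086428 + (49.086428 − 50.299662)/3 = 48.682017
R(2,2) = (16·48.682017 − 48.696789) / 15 = 48.681032

48.6810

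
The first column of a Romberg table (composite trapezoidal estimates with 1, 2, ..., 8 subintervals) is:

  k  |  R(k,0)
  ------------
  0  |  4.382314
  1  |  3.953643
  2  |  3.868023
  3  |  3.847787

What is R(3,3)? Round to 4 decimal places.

Richardson extrapolation on the trapezoidal column (denominator 4−1=3):
R(1,1) = 3.953643 + (3.953643 − 4.382314)/3 = 3.810753
R(2,1) = (4·3.868023 − 3.953643) / 3 = 3.839483
R(3,1) = (4·3.847787 − 3.868023) / 3 = 3.841042
R(2,2) = (16·3.839483 − 3.810753) / 15 = 3.841398
R(3,2) = 3.841042 + (3.841042 − 3.839483)/15 = 3.841146
R(3,3) = (64·3.841146 − 3.841398) / 63 = 3.841142

3.8411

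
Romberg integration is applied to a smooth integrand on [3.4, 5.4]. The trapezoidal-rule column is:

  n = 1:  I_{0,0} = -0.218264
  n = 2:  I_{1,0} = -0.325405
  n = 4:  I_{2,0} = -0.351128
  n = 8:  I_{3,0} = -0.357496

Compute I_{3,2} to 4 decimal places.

-0.3596

Richardson extrapolation on the trapezoidal column (denominator 4−1=3):
I_{2,1} = (4·(-0.351128) − (-0.325405)) / 3 = -0.359702
I_{3,1} = -0.357496 + (-0.357496 − (-0.351128))/3 = -0.359619
I_{3,2} = (16·(-0.359619) − (-0.359702)) / 15 = -0.359613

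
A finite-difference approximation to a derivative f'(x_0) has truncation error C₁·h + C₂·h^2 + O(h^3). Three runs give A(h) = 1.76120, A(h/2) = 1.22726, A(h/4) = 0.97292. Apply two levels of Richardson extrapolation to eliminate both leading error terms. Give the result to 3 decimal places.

0.727

First eliminate the h term (factor 2^1 = 2):
  B₁ = (2·1.22726 − 1.76120)/1 = 0.69332
  B₂ = (2·0.97292 − 1.22726)/1 = 0.71858
Then eliminate the h^2 term (factor 2^2 = 4):
  (4·0.71858 − 0.69332)/3 = 0.72700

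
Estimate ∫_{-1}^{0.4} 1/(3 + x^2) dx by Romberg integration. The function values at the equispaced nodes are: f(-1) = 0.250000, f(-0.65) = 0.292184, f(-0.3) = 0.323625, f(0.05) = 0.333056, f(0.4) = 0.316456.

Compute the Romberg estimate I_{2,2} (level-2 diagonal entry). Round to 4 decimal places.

0.4333

I_{0,0} (trapezoid, 1 panel, h=1.4000): 0.396519
I_{1,0} (trapezoid, 2 panels, h=0.7000): 0.424797
I_{2,0} (trapezoid, 4 panels, h=0.3500): 0.431233
I_{1,1} = 0.424797 + (0.424797 − 0.396519)/3 = 0.434223
I_{2,1} = 0.431233 + (0.431233 − 0.424797)/3 = 0.433378
I_{2,2} = 0.433378 + (0.433378 − 0.434223)/15 = 0.433322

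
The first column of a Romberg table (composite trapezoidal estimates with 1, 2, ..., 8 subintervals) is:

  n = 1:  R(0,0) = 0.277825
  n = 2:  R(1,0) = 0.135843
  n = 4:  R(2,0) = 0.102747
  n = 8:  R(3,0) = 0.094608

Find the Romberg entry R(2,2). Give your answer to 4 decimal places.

Richardson extrapolation on the trapezoidal column (denominator 4−1=3):
R(1,1) = 0.135843 + (0.135843 − 0.277825)/3 = 0.088516
R(2,1) = 0.102747 + (0.102747 − 0.135843)/3 = 0.091715
R(2,2) = 0.091715 + (0.091715 − 0.088516)/15 = 0.091928
(Column j=1 coincides with Simpson's rule on the same nodes.)

0.0919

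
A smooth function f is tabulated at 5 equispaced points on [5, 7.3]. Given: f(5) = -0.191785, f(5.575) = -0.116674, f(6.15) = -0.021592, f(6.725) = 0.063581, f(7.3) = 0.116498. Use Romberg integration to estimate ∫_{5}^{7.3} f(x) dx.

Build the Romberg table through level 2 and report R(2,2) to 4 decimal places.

-0.0635

R(0,0) (trapezoid, 1 panel, h=2.3000): -0.086580
R(1,0) (trapezoid, 2 panels, h=1.1500): -0.068121
R(2,0) (trapezoid, 4 panels, h=0.5750): -0.064589
R(1,1) = -0.068121 + (-0.068121 − (-0.086580))/3 = -0.061968
R(2,1) = -0.064589 + (-0.064589 − (-0.068121))/3 = -0.063412
R(2,2) = -0.063412 + (-0.063412 − (-0.061968))/15 = -0.063508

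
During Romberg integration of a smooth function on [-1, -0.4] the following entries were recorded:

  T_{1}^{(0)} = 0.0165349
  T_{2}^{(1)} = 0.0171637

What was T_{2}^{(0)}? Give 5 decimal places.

From T_{2}^{(1)} = (4·T_{2}^{(0)} − T_{1}^{(0)})/3, solve for T_{2}^{(0)}:
4·T_{2}^{(0)} = 3·0.0171637 + 0.0165349 = 0.0680260
T_{2}^{(0)} = 0.0170065

0.01701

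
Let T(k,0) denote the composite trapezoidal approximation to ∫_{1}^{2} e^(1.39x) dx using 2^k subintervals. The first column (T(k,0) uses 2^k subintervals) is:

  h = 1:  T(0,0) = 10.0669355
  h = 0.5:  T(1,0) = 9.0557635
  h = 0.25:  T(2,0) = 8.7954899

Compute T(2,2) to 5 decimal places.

Richardson extrapolation on the trapezoidal column (denominator 4−1=3):
T(1,1) = (4·9.0557635 − 10.0669355) / 3 = 8.7187062
T(2,1) = (4·8.7954899 − 9.0557635) / 3 = 8.7087320
T(2,2) = (16·8.7087320 − 8.7187062) / 15 = 8.7080671

8.70807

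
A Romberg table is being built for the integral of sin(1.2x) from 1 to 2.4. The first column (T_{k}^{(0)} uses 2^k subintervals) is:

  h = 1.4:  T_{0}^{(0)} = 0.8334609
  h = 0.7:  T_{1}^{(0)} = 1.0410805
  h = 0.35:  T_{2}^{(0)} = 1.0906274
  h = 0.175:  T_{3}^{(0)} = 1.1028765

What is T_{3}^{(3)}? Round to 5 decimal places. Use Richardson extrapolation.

T_{1}^{(1)} = 1.0410805 + (1.0410805 − 0.8334609)/3 = 1.1102870
T_{2}^{(1)} = 1.0906274 + (1.0906274 − 1.0410805)/3 = 1.1071430
T_{3}^{(1)} = 1.1028765 + (1.1028765 − 1.0906274)/3 = 1.1069595
T_{2}^{(2)} = 1.1071430 + (1.1071430 − 1.1102870)/15 = 1.1069334
T_{3}^{(2)} = (16·1.1069595 − 1.1071430) / 15 = 1.1069473
T_{3}^{(3)} = (64·1.1069473 − 1.1069334) / 63 = 1.1069475

1.10695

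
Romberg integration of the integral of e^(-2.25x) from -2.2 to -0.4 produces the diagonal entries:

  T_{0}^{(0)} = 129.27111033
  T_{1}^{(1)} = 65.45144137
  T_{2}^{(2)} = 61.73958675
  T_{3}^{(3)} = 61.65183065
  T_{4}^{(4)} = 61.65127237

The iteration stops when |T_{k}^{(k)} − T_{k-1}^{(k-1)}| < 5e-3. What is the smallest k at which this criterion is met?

|T_{1}^{(1)} − T_{0}^{(0)}| = 63.81966896 ≥ 5e-3
|T_{2}^{(2)} − T_{1}^{(1)}| = 3.71185462 ≥ 5e-3
|T_{3}^{(3)} − T_{2}^{(2)}| = 0.08775610 ≥ 5e-3
|T_{4}^{(4)} − T_{3}^{(3)}| = 0.00055828 < 5e-3

k = 4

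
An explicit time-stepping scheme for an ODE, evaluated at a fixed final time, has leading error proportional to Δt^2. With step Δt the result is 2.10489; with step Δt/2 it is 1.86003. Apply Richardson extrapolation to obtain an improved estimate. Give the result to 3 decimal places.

1.778

The leading error scales as Δt^2; refining by a factor of 2 reduces it by 2^2 = 4.
Extrapolated value = (4·A(Δt/2) − A(Δt)) / (4 − 1)
= (4·1.86003 − 2.10489) / 3
= 5.33523 / 3 = 1.77841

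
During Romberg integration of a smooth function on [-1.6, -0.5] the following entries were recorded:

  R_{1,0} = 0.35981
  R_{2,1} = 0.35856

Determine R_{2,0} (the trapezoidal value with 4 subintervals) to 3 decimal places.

From R_{2,1} = (4·R_{2,0} − R_{1,0})/3, solve for R_{2,0}:
4·R_{2,0} = 3·0.35856 + 0.35981 = 1.43549
R_{2,0} = 0.35887

0.359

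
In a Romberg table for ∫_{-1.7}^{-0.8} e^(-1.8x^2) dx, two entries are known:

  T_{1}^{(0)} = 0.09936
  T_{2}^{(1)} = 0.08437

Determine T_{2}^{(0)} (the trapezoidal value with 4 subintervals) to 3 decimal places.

From T_{2}^{(1)} = (4·T_{2}^{(0)} − T_{1}^{(0)})/3, solve for T_{2}^{(0)}:
4·T_{2}^{(0)} = 3·0.08437 + 0.09936 = 0.35247
T_{2}^{(0)} = 0.08812

0.088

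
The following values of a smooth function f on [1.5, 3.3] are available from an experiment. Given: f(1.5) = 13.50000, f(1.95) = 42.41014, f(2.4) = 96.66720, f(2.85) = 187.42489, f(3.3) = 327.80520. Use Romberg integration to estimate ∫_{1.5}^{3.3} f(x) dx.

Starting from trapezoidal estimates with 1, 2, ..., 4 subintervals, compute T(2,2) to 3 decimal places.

T(0,0) (trapezoid, 1 panel, h=1.8000): 307.17468
T(1,0) (trapezoid, 2 panels, h=0.9000): 240.58782
T(2,0) (trapezoid, 4 panels, h=0.4500): 223.71967
T(1,1) = 240.58782 + (240.58782 − 307.17468)/3 = 218.39220
T(2,1) = 223.71967 + (223.71967 − 240.58782)/3 = 218.09695
T(2,2) = 218.09695 + (218.09695 − 218.39220)/15 = 218.07727

218.077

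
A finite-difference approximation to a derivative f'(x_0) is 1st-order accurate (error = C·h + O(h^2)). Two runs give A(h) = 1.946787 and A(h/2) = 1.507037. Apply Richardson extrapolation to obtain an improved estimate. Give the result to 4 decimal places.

1.0673

The leading error scales as h; refining by a factor of 2 reduces it by 2^1 = 2.
Extrapolated value = (2·A(h/2) − A(h)) / (2 − 1)
= (2·1.507037 − 1.946787) / 1
= 1.067287 / 1 = 1.067287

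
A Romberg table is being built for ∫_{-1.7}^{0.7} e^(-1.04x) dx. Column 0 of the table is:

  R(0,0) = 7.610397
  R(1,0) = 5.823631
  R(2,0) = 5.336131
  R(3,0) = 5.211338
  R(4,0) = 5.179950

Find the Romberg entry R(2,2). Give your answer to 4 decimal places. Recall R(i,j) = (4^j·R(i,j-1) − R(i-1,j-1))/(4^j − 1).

R(1,1) = 5.823631 + (5.823631 − 7.610397)/3 = 5.228042
R(2,1) = 5.336131 + (5.336131 − 5.823631)/3 = 5.173631
R(2,2) = (16·5.173631 − 5.228042) / 15 = 5.170004

5.1700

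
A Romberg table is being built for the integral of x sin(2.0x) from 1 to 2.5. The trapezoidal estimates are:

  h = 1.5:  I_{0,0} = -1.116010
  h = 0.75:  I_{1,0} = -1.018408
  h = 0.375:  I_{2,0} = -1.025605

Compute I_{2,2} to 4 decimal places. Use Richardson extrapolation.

I_{1,1} = (4·(-1.018408) − (-1.116010)) / 3 = -0.985874
I_{2,1} = (4·(-1.025605) − (-1.018408)) / 3 = -1.028004
I_{2,2} = -1.028004 + (-1.028004 − (-0.985874))/15 = -1.030813

-1.0308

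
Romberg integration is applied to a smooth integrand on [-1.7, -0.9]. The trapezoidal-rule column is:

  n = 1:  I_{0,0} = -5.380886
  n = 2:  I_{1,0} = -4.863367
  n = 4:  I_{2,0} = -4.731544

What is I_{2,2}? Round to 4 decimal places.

-4.6874

Richardson extrapolation on the trapezoidal column (denominator 4−1=3):
I_{1,1} = (4·(-4.863367) − (-5.380886)) / 3 = -4.690861
I_{2,1} = (4·(-4.731544) − (-4.863367)) / 3 = -4.687603
I_{2,2} = (16·(-4.687603) − (-4.690861)) / 15 = -4.687386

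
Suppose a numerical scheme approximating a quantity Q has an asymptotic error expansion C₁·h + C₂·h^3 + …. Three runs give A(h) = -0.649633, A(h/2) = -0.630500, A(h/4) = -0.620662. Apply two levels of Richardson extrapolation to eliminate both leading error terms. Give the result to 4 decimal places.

First eliminate the h term (factor 2^1 = 2):
  B₁ = (2·(-0.630500) − (-0.649633))/1 = -0.611367
  B₂ = (2·(-0.620662) − (-0.630500))/1 = -0.610824
Then eliminate the h^3 term (factor 2^3 = 8):
  (8·(-0.610824) − (-0.611367))/7 = -0.610746

-0.6107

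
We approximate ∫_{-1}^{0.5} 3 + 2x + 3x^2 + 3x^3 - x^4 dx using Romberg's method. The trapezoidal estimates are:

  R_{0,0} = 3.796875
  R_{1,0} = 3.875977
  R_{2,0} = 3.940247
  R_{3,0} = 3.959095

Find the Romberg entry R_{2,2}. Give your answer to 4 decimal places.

R_{1,1} = (4·3.875977 − 3.796875) / 3 = 3.902344
R_{2,1} = (4·3.940247 − 3.875977) / 3 = 3.961670
R_{2,2} = (16·3.961670 − 3.902344) / 15 = 3.965625

3.9656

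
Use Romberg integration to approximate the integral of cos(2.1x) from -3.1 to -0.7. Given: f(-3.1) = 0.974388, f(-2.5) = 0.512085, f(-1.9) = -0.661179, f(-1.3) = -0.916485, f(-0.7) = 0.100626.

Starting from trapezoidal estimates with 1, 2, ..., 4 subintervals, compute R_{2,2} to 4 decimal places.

R_{0,0} (trapezoid, 1 panel, h=2.4000): 1.290017
R_{1,0} (trapezoid, 2 panels, h=1.2000): -0.148406
R_{2,0} (trapezoid, 4 panels, h=0.6000): -0.316843
R_{1,1} = -0.148406 + (-0.148406 − 1.290017)/3 = -0.627880
R_{2,1} = -0.316843 + (-0.316843 − (-0.148406))/3 = -0.372989
R_{2,2} = -0.372989 + (-0.372989 − (-0.627880))/15 = -0.355996

-0.3560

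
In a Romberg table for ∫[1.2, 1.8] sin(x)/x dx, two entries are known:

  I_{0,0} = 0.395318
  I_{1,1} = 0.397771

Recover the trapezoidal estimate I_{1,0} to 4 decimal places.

From I_{1,1} = (4·I_{1,0} − I_{0,0})/3, solve for I_{1,0}:
4·I_{1,0} = 3·0.397771 + 0.395318 = 1.588631
I_{1,0} = 0.397158

0.3972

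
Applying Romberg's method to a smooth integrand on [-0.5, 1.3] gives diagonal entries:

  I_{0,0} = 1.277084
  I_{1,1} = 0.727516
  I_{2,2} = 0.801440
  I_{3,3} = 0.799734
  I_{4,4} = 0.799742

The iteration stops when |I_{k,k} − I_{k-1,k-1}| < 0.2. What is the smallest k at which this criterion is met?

|I_{1,1} − I_{0,0}| = 0.549568 ≥ 0.2
|I_{2,2} − I_{1,1}| = 0.073924 < 0.2

k = 2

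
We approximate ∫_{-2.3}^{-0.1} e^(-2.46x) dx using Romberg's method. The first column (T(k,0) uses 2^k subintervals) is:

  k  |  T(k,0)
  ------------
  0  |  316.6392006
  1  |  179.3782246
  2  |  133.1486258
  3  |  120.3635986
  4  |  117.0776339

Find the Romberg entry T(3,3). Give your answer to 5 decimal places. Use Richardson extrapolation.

Richardson extrapolation on the trapezoidal column (denominator 4−1=3):
T(1,1) = (4·179.3782246 − 316.6392006) / 3 = 133.6245659
T(2,1) = 133.1486258 + (133.1486258 − 179.3782246)/3 = 117.7387595
T(3,1) = (4·120.3635986 − 133.1486258) / 3 = 116.1019229
T(2,2) = (16·117.7387595 − 133.6245659) / 15 = 116.6797057
T(3,2) = (16·116.1019229 − 117.7387595) / 15 = 115.9928005
T(3,3) = 115.9928005 + (115.9928005 − 116.6797057)/63 = 115.9818972

115.98190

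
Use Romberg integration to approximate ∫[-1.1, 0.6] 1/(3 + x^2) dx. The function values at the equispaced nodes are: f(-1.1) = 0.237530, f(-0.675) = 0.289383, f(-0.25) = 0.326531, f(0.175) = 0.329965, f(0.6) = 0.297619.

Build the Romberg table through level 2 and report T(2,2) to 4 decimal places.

T(0,0) (trapezoid, 1 panel, h=1.7000): 0.454877
T(1,0) (trapezoid, 2 panels, h=0.8500): 0.504990
T(2,0) (trapezoid, 4 panels, h=0.4250): 0.515718
T(1,1) = 0.504990 + (0.504990 − 0.454877)/3 = 0.521694
T(2,1) = 0.515718 + (0.515718 − 0.504990)/3 = 0.519294
T(2,2) = 0.519294 + (0.519294 − 0.521694)/15 = 0.519134

0.5191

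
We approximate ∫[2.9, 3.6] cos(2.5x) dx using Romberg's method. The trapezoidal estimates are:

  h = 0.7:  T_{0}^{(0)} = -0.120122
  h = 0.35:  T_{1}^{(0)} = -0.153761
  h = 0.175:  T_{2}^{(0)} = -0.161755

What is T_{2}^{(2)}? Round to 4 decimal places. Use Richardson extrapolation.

T_{1}^{(1)} = (4·(-0.153761) − (-0.120122)) / 3 = -0.164974
T_{2}^{(1)} = -0.161755 + (-0.161755 − (-0.153761))/3 = -0.164420
T_{2}^{(2)} = (16·(-0.164420) − (-0.164974)) / 15 = -0.164383
(Column j=1 coincides with Simpson's rule on the same nodes.)

-0.1644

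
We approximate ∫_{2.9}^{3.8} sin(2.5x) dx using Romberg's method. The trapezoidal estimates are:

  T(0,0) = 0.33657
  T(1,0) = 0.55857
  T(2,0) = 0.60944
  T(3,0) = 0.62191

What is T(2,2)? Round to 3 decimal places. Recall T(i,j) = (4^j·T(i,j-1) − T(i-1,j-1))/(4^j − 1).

0.626

Richardson extrapolation on the trapezoidal column (denominator 4−1=3):
T(1,1) = 0.55857 + (0.55857 − 0.33657)/3 = 0.63257
T(2,1) = 0.60944 + (0.60944 − 0.55857)/3 = 0.62640
T(2,2) = (16·0.62640 − 0.63257) / 15 = 0.62599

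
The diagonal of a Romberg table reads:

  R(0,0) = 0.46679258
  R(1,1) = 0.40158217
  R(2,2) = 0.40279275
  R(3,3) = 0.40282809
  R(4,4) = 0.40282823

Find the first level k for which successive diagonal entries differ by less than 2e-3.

|R(1,1) − R(0,0)| = 0.06521041 ≥ 2e-3
|R(2,2) − R(1,1)| = 0.00121058 < 2e-3

k = 2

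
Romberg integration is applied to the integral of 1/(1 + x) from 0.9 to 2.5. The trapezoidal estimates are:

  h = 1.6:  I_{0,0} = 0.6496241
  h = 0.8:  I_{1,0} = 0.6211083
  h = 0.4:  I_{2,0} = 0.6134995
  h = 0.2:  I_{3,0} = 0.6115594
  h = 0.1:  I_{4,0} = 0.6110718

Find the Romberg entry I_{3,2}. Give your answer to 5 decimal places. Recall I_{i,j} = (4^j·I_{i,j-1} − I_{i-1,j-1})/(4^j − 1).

Richardson extrapolation on the trapezoidal column (denominator 4−1=3):
I_{2,1} = 0.6134995 + (0.6134995 − 0.6211083)/3 = 0.6109632
I_{3,1} = (4·0.6115594 − 0.6134995) / 3 = 0.6109127
I_{3,2} = 0.6109127 + (0.6109127 − 0.6109632)/15 = 0.6109093

0.61091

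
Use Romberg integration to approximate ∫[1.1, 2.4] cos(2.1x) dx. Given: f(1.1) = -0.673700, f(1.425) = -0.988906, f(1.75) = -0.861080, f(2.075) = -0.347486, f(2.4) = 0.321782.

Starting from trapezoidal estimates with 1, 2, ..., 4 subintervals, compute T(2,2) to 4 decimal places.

T(0,0) (trapezoid, 1 panel, h=1.3000): -0.228747
T(1,0) (trapezoid, 2 panels, h=0.6500): -0.674075
T(2,0) (trapezoid, 4 panels, h=0.3250): -0.771365
T(1,1) = -0.674075 + (-0.674075 − (-0.228747))/3 = -0.822518
T(2,1) = -0.771365 + (-0.771365 − (-0.674075))/3 = -0.803795
T(2,2) = -0.803795 + (-0.803795 − (-0.822518))/15 = -0.802547

-0.8025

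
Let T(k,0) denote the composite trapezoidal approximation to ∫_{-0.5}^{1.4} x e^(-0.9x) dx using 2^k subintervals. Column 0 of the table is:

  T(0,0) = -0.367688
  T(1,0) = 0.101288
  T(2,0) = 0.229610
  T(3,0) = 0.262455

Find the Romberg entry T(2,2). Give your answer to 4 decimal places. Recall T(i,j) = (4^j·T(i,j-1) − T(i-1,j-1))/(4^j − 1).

T(1,1) = 0.101288 + (0.101288 − (-0.367688))/3 = 0.257613
T(2,1) = (4·0.229610 − 0.101288) / 3 = 0.272384
T(2,2) = 0.272384 + (0.272384 − 0.257613)/15 = 0.273369
(Column j=1 coincides with Simpson's rule on the same nodes.)

0.2734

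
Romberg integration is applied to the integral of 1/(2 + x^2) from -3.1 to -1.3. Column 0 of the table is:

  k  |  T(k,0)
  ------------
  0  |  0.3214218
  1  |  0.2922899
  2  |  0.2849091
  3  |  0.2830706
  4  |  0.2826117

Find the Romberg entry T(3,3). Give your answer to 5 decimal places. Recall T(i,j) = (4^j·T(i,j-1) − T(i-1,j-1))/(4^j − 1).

0.28246

Richardson extrapolation on the trapezoidal column (denominator 4−1=3):
T(1,1) = (4·0.2922899 − 0.3214218) / 3 = 0.2825793
T(2,1) = (4·0.2849091 − 0.2922899) / 3 = 0.2824488
T(3,1) = 0.2830706 + (0.2830706 − 0.2849091)/3 = 0.2824578
T(2,2) = 0.2824488 + (0.2824488 − 0.2825793)/15 = 0.2824401
T(3,2) = (16·0.2824578 − 0.2824488) / 15 = 0.2824584
T(3,3) = (64·0.2824584 − 0.2824401) / 63 = 0.2824587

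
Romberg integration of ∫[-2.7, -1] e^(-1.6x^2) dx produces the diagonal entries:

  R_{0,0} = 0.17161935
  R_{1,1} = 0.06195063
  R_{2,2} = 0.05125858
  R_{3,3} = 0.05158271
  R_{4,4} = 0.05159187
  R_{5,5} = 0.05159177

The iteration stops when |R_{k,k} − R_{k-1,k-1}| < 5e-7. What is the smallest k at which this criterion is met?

k = 5

|R_{1,1} − R_{0,0}| = 0.10966872 ≥ 5e-7
|R_{2,2} − R_{1,1}| = 0.01069205 ≥ 5e-7
|R_{3,3} − R_{2,2}| = 0.00032413 ≥ 5e-7
|R_{4,4} − R_{3,3}| = 0.00000916 ≥ 5e-7
|R_{5,5} − R_{4,4}| = 0.00000010 < 5e-7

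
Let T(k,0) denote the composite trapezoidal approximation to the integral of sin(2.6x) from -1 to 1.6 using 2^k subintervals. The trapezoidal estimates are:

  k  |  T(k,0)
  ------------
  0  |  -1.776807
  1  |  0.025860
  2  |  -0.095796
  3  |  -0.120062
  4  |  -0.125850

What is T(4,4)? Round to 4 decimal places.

Richardson extrapolation on the trapezoidal column (denominator 4−1=3):
T(1,1) = (4·0.025860 − (-1.776807)) / 3 = 0.626749
T(2,1) = -0.095796 + (-0.095796 − 0.025860)/3 = -0.136348
T(3,1) = -0.120062 + (-0.120062 − (-0.095796))/3 = -0.128151
T(4,1) = (4·(-0.125850) − (-0.120062)) / 3 = -0.127779
T(2,2) = (16·(-0.136348) − 0.626749) / 15 = -0.187221
T(3,2) = -0.128151 + (-0.128151 − (-0.136348))/15 = -0.127605
T(4,2) = -0.127779 + (-0.127779 − (-0.128151))/15 = -0.127754
T(3,3) = (64·(-0.127605) − (-0.187221)) / 63 = -0.126659
T(4,3) = -0.127754 + (-0.127754 − (-0.127605))/63 = -0.127756
T(4,4) = -0.127756 + (-0.127756 − (-0.126659))/255 = -0.127760

-0.1278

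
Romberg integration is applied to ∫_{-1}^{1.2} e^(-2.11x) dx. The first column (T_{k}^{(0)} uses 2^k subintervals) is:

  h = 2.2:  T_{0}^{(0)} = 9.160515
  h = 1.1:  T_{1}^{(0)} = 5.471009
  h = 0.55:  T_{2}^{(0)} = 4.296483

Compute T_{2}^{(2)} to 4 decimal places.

Richardson extrapolation on the trapezoidal column (denominator 4−1=3):
T_{1}^{(1)} = 5.471009 + (5.471009 − 9.160515)/3 = 4.241174
T_{2}^{(1)} = 4.296483 + (4.296483 − 5.471009)/3 = 3.904974
T_{2}^{(2)} = (16·3.904974 − 4.241174) / 15 = 3.882561

3.8826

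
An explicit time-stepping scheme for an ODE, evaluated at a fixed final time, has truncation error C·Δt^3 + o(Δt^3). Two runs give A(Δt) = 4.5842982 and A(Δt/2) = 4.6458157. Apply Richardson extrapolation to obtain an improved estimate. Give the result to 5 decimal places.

4.65460

Extrapolated value = (8·A(Δt/2) − A(Δt)) / (8 − 1)
= (8·4.6458157 − 4.5842982) / 7
= 32.5822274 / 7 = 4.6546039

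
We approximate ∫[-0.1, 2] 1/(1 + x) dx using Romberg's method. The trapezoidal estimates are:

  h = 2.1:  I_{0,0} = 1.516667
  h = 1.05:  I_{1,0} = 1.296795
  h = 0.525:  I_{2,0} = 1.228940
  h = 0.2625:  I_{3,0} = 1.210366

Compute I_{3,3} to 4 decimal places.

I_{1,1} = 1.296795 + (1.296795 − 1.516667)/3 = 1.223504
I_{2,1} = 1.228940 + (1.228940 − 1.296795)/3 = 1.206322
I_{3,1} = (4·1.210366 − 1.228940) / 3 = 1.204175
I_{2,2} = (16·1.206322 − 1.223504) / 15 = 1.205177
I_{3,2} = (16·1.204175 − 1.206322) / 15 = 1.204032
I_{3,3} = (64·1.204032 − 1.205177) / 63 = 1.204014

1.2040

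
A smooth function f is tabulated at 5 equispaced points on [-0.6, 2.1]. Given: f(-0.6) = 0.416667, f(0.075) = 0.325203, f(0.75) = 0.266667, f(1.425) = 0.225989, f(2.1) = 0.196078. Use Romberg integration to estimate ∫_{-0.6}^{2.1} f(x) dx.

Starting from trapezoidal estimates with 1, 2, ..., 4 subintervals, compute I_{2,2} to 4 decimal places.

I_{0,0} (trapezoid, 1 panel, h=2.7000): 0.827206
I_{1,0} (trapezoid, 2 panels, h=1.3500): 0.773603
I_{2,0} (trapezoid, 4 panels, h=0.6750): 0.758856
I_{1,1} = 0.773603 + (0.773603 − 0.827206)/3 = 0.755735
I_{2,1} = 0.758856 + (0.758856 − 0.773603)/3 = 0.753940
I_{2,2} = 0.753940 + (0.753940 − 0.755735)/15 = 0.753820

0.7538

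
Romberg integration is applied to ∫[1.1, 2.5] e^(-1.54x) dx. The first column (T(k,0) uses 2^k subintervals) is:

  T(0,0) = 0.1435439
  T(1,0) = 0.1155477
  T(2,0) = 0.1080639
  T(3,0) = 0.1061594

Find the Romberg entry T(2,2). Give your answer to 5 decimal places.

Richardson extrapolation on the trapezoidal column (denominator 4−1=3):
T(1,1) = 0.1155477 + (0.1155477 − 0.1435439)/3 = 0.1062156
T(2,1) = 0.1080639 + (0.1080639 − 0.1155477)/3 = 0.1055693
T(2,2) = 0.1055693 + (0.1055693 − 0.1062156)/15 = 0.1055262
(Column j=1 coincides with Simpson's rule on the same nodes.)

0.10553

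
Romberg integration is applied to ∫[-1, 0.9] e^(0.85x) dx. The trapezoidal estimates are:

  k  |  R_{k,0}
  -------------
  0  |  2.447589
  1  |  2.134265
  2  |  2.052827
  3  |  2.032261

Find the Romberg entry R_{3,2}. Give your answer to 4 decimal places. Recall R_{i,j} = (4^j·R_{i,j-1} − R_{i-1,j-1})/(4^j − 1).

Richardson extrapolation on the trapezoidal column (denominator 4−1=3):
R_{2,1} = 2.052827 + (2.052827 − 2.134265)/3 = 2.025681
R_{3,1} = 2.032261 + (2.032261 − 2.052827)/3 = 2.025406
R_{3,2} = (16·2.025406 − 2.025681) / 15 = 2.025388

2.0254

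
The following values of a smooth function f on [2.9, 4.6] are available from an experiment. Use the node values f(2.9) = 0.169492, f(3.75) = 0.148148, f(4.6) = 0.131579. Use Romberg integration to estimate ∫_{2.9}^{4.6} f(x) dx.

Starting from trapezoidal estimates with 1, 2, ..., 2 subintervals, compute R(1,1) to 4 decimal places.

0.2532

R(0,0) (trapezoid, 1 panel, h=1.7000): 0.255910
R(1,0) (trapezoid, 2 panels, h=0.8500): 0.253881
R(1,1) = 0.253881 + (0.253881 − 0.255910)/3 = 0.253205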